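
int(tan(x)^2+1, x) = tan(x) + C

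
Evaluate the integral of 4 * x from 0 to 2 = 8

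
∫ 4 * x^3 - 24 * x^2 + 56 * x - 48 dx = x^4 - 8*x^3 + 28*x^2 - 48*x + C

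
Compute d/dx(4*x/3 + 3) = 4/3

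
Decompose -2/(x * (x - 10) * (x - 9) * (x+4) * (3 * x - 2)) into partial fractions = -81/(9800*(3*x - 2)) - 1/(5096*(x + 4)) + 2/(2925*(x - 9)) - 1/(1960*(x - 10)) + 1/(360*x)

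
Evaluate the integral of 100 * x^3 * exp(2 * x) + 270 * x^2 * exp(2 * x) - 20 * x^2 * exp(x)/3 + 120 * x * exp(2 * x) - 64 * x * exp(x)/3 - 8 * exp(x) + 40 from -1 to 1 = -44*E/3 - 10*exp(-2) - 4*exp(-1)/3 + 80 + 110*exp(2)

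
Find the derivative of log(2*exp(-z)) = -1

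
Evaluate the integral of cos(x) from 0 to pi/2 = 1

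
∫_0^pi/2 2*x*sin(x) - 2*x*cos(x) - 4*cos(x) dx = -pi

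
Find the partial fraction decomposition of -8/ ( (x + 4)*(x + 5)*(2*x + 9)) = 32/(2*x + 9) - 8/(x + 5) - 8/(x + 4)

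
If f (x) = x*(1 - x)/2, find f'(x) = 1/2 - x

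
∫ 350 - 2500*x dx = -1250*x^2 + 350*x + C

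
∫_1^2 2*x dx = 3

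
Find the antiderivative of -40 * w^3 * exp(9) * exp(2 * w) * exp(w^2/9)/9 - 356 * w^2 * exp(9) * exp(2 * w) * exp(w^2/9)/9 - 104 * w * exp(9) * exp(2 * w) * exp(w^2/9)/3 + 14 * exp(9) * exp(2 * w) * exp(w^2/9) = -2*(2*w + 1)*(5*w - 3)*exp((w + 9)^2/9) + C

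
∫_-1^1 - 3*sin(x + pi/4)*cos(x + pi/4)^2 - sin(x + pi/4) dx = -sqrt(2)*(sin(3) + 7*sin(1))/4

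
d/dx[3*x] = 3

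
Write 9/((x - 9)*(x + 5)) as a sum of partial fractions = -9/(14*(x + 5)) + 9/(14*(x - 9))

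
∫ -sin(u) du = cos(u) + C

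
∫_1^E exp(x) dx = -E + exp(E)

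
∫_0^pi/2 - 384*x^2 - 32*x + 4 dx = -16*pi^3 - 4*pi^2 + 2*pi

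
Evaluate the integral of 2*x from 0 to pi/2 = pi^2/4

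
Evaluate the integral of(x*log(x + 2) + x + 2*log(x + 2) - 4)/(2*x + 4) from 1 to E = (-2 + E/2)*log(2 + E) + 3*log(3)/2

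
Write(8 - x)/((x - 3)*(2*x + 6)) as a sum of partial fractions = -11/(12*(x + 3)) + 5/(12*(x - 3))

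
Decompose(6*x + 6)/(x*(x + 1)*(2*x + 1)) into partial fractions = -12/(2*x + 1) + 6/x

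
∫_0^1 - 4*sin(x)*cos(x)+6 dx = cos(2) + 5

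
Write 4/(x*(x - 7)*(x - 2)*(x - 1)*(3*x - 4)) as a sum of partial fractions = 81/(34*(3*x - 4)) - 2/(3*(x - 1)) - 1/(5*(x - 2)) + 2/(1785*(x - 7)) + 1/(14*x)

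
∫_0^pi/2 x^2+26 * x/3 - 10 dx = (-1 + (-1 + pi/2)^2)*(pi/6 + 5)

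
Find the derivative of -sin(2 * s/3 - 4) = -2*cos(2*s/3 - 4)/3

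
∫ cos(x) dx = sin(x) + C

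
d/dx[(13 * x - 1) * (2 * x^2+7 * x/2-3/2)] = 78*x^2 + 87*x - 23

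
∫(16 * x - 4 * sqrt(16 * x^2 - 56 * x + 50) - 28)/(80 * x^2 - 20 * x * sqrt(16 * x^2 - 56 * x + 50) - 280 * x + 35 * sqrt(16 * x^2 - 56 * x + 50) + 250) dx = log(-4*x + sqrt((4*x - 7)^2 + 1) + 7)/5 + C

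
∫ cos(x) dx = sin(x) + C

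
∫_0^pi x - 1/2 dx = 1 + (-1 + pi/2)*(1 + pi)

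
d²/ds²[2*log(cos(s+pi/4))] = -4/(1 - sin(2*s))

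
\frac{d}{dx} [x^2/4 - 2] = x/2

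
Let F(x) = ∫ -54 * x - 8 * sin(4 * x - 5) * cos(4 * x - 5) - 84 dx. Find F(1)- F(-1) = -168 - cos(18)/2 + cos(2)/2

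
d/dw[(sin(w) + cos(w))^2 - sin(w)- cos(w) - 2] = 2*cos(2*w) - sqrt(2)*cos(w + pi/4)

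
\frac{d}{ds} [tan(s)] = cos(s)^(-2)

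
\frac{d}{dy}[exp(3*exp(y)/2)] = 3*exp(y + 3*exp(y)/2)/2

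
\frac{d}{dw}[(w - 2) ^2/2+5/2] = w - 2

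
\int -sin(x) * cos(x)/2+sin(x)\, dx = (cos(x) - 2)^2/4 + C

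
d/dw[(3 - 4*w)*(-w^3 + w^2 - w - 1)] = 16*w^3 - 21*w^2 + 14*w + 1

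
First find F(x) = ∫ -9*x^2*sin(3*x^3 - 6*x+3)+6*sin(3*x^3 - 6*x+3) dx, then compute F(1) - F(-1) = 1 - cos(6)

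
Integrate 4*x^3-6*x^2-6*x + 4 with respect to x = x^4 - 2*x^3 - 3*x^2 + 4*x + C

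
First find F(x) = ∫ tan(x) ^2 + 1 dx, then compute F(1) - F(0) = tan(1)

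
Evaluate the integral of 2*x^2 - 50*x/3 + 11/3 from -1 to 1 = 26/3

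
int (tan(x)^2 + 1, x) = tan(x) + C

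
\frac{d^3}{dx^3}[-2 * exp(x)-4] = -2*exp(x)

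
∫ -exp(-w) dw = exp(-w) + C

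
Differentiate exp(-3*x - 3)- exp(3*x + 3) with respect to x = (-3*exp(6*x + 6) - 3)*exp(-3*x - 3)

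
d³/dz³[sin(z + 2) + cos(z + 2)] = sin(z + 2) - cos(z + 2)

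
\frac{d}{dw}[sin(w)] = cos(w)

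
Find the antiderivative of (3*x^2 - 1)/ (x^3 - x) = log(x^3 - x) + C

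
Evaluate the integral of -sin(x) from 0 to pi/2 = -1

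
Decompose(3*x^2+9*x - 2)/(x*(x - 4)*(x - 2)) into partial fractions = -7/(x - 2) + 41/(4*(x - 4)) - 1/(4*x)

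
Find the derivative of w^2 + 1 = 2*w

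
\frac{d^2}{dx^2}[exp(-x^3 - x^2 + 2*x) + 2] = 9*x^4*exp(-x^3 - x^2 + 2*x) + 12*x^3*exp(-x^3 - x^2 + 2*x) - 8*x^2*exp(-x^3 - x^2 + 2*x) - 14*x*exp(-x^3 - x^2 + 2*x) + 2*exp(-x^3 - x^2 + 2*x)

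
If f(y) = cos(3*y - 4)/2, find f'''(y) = 27*sin(3*y - 4)/2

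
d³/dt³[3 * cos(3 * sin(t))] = 9*(9*sin(t)*cos(3*sin(t)) + 9*sin(3*sin(t))*cos(t)^2 + sin(3*sin(t)))*cos(t)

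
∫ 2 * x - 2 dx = x^2 - 2*x + C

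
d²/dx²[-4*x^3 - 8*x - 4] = -24*x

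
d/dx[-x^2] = -2*x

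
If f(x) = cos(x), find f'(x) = -sin(x)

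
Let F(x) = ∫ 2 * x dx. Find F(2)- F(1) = 3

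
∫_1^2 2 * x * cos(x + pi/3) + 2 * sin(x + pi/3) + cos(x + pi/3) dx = -3*sin(1 + pi/3) + 5*sin(pi/3 + 2)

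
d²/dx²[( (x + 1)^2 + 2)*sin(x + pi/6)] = -x^2*sin(x + pi/6) - 2*x*sin(x + pi/6) + 4*x*cos(x + pi/6) - sin(x + pi/6) + 4*cos(x + pi/6)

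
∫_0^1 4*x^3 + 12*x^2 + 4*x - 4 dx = 3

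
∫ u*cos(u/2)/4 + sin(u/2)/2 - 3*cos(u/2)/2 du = (u/2 - 3)*sin(u/2) + C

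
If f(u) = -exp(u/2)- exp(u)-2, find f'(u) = -exp(u/2)/2 - exp(u)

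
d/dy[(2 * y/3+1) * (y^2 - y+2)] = 2*y^2 + 2*y/3 + 1/3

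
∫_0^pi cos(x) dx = 0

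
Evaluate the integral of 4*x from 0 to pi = 2*pi^2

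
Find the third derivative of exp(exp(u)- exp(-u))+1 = (exp(exp(u) - exp(-u)) - 3*exp(u + exp(u) - exp(-u)) + 4*exp(2*u + exp(u) - exp(-u)) + 4*exp(4*u + exp(u) - exp(-u)) + 3*exp(5*u + exp(u) - exp(-u)) + exp(6*u + exp(u) - exp(-u)))*exp(-3*u)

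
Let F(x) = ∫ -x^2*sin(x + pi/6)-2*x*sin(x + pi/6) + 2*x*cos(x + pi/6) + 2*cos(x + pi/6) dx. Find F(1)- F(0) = 3*cos(pi/6 + 1)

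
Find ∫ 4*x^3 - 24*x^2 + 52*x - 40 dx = x^4 - 8*x^3 + 26*x^2 - 40*x + C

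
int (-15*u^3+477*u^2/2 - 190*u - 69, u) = -15*u^4/4 + 159*u^3/2 - 95*u^2 - 69*u + C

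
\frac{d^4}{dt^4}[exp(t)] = exp(t)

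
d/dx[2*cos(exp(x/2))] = -exp(x/2)*sin(exp(x/2))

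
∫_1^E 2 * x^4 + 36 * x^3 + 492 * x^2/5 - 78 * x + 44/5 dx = (-3 + 3*E)*(E/3 + 2)*(E/5 + 2 + 2*exp(3)/5 + 7*exp(2))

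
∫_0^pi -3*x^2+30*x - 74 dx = -125 + pi + (5 - pi)^3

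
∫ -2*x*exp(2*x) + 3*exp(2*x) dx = (2 - x)*exp(2*x) + C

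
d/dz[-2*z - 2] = -2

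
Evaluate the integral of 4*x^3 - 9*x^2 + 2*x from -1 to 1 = -6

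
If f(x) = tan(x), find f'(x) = cos(x)^(-2)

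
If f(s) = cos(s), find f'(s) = -sin(s)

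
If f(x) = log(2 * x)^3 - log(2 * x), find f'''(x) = (6*log(x)^2 - 18*log(x) + 12*log(2)*log(x) - 18*log(2) + 6*log(2)^2 + 4)/x^3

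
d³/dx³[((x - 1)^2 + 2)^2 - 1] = 24*x - 24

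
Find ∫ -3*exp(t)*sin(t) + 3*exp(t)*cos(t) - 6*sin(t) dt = (3*exp(t) + 6)*cos(t) + C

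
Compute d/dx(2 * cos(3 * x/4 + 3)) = -3*sin(3*x/4 + 3)/2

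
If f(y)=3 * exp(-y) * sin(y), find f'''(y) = (6*sin(y) + 6*cos(y))*exp(-y)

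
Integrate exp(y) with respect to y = exp(y) + C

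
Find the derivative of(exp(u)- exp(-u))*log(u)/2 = (u*exp(2*u)*log(u) + u*log(u) + exp(2*u) - 1)*exp(-u)/(2*u)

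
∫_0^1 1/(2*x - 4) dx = -log(2)/2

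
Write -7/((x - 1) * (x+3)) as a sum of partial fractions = 7/(4*(x + 3)) - 7/(4*(x - 1))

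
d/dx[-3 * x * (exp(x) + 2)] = -3*x*exp(x) - 3*exp(x) - 6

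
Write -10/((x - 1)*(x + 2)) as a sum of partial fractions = 10/(3*(x + 2)) - 10/(3*(x - 1))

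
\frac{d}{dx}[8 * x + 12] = 8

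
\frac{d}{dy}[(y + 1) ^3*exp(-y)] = (-y^3 + 3*y + 2)*exp(-y)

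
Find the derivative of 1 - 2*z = -2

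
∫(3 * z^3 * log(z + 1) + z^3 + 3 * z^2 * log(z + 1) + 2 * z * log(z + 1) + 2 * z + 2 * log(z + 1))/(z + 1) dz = z*(z^2 + 2)*log(z + 1) + C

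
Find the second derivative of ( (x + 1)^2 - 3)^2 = 12*x^2 + 24*x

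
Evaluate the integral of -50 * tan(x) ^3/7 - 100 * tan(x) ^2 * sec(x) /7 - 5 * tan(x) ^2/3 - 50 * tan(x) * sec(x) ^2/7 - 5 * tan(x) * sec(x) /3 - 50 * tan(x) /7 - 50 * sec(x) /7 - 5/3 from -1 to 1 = -10*(7*sin(2) + 60*sin(1))/(21*(cos(2) + 1))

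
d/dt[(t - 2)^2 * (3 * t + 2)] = 9*t^2 - 20*t + 4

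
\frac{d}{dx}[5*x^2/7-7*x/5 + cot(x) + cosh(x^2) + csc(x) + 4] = 2*x*sinh(x^2) + 10*x/7 - cot(x)^2 - cot(x)*csc(x) - 12/5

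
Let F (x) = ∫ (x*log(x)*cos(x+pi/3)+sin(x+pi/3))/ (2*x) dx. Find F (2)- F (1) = log(2)*sin(pi/3 + 2)/2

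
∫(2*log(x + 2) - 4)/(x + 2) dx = (log(x + 2) - 2)^2 + C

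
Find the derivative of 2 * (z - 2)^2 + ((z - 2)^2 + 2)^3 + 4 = 6*z^5 - 60*z^4 + 264*z^3 - 624*z^2 + 796*z - 440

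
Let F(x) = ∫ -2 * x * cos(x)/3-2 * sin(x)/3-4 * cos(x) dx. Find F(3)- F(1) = -6*sin(3) + 14*sin(1)/3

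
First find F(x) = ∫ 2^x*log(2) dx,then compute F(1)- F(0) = 1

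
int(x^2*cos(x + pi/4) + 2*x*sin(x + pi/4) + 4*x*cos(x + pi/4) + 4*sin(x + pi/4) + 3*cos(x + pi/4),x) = ((x + 2)^2 - 1)*sin(x + pi/4) + C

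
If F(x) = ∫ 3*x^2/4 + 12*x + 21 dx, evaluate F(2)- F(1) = 163/4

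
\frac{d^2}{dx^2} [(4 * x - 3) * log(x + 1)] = (4*x + 11)/(x^2 + 2*x + 1)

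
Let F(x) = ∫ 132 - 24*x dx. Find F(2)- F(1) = 96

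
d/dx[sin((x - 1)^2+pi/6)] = 2*(x - 1)*cos(x^2 - 2*x + pi/6 + 1)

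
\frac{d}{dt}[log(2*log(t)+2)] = 1/(t*log(t) + t)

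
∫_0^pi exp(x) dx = -1 + exp(pi)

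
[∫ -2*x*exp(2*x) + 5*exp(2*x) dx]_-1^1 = -4*exp(-2) + 2*exp(2)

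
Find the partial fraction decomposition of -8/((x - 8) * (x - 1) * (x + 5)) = -4/(39*(x + 5)) + 4/(21*(x - 1)) - 8/(91*(x - 8))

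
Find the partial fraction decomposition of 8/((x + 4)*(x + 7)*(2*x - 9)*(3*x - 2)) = -108/(3703*(3*x - 2)) + 64/(8993*(2*x - 9)) - 8/(1587*(x + 7)) + 4/(357*(x + 4))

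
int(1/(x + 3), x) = log(x/3 + 1) + C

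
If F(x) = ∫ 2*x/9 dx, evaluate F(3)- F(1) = 8/9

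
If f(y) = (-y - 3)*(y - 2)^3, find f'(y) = -4*y^3 + 9*y^2 + 12*y - 28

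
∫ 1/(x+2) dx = log(x + 2) + C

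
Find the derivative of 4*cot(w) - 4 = -4/sin(w)^2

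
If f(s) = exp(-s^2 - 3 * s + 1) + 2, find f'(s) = (-2*s - 3)*exp(-s^2 - 3*s + 1)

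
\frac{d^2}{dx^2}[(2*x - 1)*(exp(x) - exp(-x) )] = (2*x*exp(2*x) - 2*x + 3*exp(2*x) + 5)*exp(-x)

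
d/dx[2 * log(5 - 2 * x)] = 4/(2*x - 5)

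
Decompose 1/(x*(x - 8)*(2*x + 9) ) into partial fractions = 4/(225*(2*x + 9)) + 1/(200*(x - 8)) - 1/(72*x)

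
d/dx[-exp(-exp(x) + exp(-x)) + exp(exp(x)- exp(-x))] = (exp(2*x) + exp(2*exp(x) - 2*exp(-x)) + exp(2*x + 2*exp(x) - 2*exp(-x)) + 1)*exp(-x - exp(x) + exp(-x))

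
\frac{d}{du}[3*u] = 3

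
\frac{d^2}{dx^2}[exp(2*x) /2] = 2*exp(2*x)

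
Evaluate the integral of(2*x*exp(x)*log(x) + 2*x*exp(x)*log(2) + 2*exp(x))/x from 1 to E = -2*E*log(2) + 2*exp(E)*log(2*E)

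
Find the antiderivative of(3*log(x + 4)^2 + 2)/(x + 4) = (log(x + 4)^2 + 2)*log(x + 4) + C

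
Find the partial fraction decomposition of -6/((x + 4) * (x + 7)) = 2/(x + 7) - 2/(x + 4)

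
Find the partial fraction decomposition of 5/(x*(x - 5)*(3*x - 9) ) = -5/(18*(x - 3)) + 1/(6*(x - 5)) + 1/(9*x)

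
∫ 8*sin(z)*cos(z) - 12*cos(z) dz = (2*sin(z) - 3)^2 + C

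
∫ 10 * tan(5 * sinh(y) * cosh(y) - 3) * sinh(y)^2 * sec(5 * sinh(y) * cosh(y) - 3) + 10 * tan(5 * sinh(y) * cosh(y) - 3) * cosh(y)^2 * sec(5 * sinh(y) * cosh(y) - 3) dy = 2*sec(5*sinh(2*y)/2 - 3) + C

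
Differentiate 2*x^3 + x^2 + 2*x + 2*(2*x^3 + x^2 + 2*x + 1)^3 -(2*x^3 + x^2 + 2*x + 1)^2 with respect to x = 144*x^8 + 192*x^7 + 420*x^6 + 420*x^5 + 400*x^4 + 276*x^3 + 138*x^2 + 50*x + 10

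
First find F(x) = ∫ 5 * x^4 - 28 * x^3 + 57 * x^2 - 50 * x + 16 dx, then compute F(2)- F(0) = 4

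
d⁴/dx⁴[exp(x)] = exp(x)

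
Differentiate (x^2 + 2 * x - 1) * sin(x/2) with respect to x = x^2*cos(x/2)/2 + 2*x*sin(x/2) + x*cos(x/2) + 2*sin(x/2) - cos(x/2)/2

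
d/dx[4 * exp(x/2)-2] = 2*exp(x/2)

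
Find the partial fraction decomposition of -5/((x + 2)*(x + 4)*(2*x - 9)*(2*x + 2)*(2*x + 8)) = -20/(41327*(2*x - 9)) + 485/(41616*(x + 4)) + 5/(408*(x + 4)^2) - 5/(208*(x + 2)) + 5/(396*(x + 1))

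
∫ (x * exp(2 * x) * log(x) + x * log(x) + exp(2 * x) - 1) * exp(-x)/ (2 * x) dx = log(x)*sinh(x) + C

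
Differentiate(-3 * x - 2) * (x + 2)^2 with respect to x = -9*x^2 - 28*x - 20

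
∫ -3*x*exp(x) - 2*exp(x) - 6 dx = -(3*x - 1)*(exp(x) + 2) + C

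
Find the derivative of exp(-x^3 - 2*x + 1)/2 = (-3*x^2 - 2)*exp(-x^3 - 2*x + 1)/2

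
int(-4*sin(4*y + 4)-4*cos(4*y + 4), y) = -sin(4*y + 4) + cos(4*y + 4) + C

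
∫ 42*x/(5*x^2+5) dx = 21*log(x^2 + 1)/5 + C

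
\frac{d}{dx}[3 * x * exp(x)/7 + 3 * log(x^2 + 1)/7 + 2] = (3*x^3*exp(x) + 3*x^2*exp(x) + 3*x*exp(x) + 6*x + 3*exp(x))/(7*x^2 + 7)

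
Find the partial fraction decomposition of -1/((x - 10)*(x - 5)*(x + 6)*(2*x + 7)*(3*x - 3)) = 16/(61965*(2*x + 7)) - 1/(18480*(x + 6)) - 1/(6804*(x - 1)) + 1/(11220*(x - 5)) - 1/(58320*(x - 10))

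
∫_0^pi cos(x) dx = 0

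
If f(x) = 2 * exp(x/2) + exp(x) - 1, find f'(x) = exp(x/2) + exp(x)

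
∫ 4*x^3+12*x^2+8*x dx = x^4 + 4*x^3 + 4*x^2 + C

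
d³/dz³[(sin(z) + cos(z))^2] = -8*cos(2*z)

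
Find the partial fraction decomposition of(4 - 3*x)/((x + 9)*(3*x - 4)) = -1/(x + 9)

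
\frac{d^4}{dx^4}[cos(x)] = cos(x)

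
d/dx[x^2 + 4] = 2*x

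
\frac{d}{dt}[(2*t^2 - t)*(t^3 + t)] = 10*t^4 - 4*t^3 + 6*t^2 - 2*t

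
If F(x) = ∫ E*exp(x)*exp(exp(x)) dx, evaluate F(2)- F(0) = -exp(2) + exp(1 + exp(2))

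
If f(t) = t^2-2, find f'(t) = 2*t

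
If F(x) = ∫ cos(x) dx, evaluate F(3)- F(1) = -sin(1) + sin(3)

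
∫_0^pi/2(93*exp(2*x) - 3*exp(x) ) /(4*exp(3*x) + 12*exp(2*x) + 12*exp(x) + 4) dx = -21/8 - 3*exp(pi/2)/(4*(1 + exp(pi/2))) + 12*exp(pi)/(1 + exp(pi/2))^2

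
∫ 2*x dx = x^2 + C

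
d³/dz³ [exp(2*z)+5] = 8*exp(2*z)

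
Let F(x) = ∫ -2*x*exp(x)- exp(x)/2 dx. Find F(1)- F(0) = -3/2 - E/2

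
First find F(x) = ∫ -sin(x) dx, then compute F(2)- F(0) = -1 + cos(2)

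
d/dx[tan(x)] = cos(x)^(-2)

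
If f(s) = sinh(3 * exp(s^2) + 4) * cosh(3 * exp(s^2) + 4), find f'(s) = 6*s*exp(s^2)*cosh(6*exp(s^2) + 8)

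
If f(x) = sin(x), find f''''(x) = sin(x)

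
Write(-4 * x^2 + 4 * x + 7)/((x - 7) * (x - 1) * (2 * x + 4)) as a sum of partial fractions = -17/(54*(x + 2)) - 7/(36*(x - 1)) - 161/(108*(x - 7))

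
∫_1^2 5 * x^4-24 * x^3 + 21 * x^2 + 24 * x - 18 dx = 8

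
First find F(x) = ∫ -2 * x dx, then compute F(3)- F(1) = -8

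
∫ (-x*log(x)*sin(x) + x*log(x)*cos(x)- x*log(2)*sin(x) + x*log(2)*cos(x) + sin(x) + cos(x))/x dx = sqrt(2)*log(2*x)*sin(x + pi/4) + C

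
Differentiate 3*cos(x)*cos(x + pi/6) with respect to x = -3*sin(2*x + pi/6)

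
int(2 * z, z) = z^2 + C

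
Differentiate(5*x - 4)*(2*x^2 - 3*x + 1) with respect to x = 30*x^2 - 46*x + 17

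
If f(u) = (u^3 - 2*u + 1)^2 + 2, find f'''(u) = 120*u^3 - 96*u + 12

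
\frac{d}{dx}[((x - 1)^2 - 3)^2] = 4*x^3 - 12*x^2 + 8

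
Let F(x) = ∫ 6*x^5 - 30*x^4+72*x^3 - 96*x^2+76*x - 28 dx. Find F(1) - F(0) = -9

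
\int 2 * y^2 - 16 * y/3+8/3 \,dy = 2*y^3/3 - 8*y^2/3 + 8*y/3 + C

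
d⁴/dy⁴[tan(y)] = 24*tan(y)^5 + 40*tan(y)^3 + 16*tan(y)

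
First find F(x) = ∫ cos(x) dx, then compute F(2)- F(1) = -sin(1) + sin(2)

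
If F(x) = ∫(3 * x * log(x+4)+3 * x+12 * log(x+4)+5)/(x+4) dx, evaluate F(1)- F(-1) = -2*log(3) + 8*log(5)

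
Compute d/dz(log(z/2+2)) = 1/(z + 4)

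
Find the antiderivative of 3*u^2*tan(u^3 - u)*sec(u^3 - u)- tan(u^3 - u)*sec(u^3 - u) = sec(u^3 - u) + C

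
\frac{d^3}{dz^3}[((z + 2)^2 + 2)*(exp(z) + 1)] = z^2*exp(z) + 10*z*exp(z) + 24*exp(z)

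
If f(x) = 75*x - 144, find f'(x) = 75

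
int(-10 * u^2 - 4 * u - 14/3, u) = -10*u^3/3 - 2*u^2 - 14*u/3 + C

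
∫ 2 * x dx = x^2 + C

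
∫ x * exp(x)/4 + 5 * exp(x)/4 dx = (x + 4)*exp(x)/4 + C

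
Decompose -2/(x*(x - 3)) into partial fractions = -2/(3*(x - 3)) + 2/(3*x)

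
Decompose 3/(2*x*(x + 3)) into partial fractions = -1/(2*(x + 3)) + 1/(2*x)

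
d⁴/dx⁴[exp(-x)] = exp(-x)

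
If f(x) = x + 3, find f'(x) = 1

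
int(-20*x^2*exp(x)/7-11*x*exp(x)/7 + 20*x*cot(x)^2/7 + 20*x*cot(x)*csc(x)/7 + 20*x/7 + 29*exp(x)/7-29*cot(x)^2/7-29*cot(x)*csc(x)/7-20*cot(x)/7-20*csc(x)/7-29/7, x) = (29 - 20*x)*(x*exp(x) + cot(x) + csc(x))/7 + C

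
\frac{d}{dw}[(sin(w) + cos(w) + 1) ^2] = 2*cos(2*w) + 2*sqrt(2)*cos(w + pi/4)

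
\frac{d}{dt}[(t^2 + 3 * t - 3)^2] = 4*t^3 + 18*t^2 + 6*t - 18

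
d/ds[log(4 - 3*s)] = 3/(3*s - 4)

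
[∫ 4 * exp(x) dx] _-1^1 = -4*exp(-1) + 4*E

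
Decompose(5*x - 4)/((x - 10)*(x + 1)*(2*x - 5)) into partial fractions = -34/(105*(2*x - 5)) - 9/(77*(x + 1)) + 46/(165*(x - 10))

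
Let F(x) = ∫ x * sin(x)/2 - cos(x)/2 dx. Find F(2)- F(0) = -cos(2)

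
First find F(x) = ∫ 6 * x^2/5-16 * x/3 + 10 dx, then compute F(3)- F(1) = 136/15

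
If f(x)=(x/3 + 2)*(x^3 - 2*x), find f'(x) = 4*x^3/3 + 6*x^2 - 4*x/3 - 4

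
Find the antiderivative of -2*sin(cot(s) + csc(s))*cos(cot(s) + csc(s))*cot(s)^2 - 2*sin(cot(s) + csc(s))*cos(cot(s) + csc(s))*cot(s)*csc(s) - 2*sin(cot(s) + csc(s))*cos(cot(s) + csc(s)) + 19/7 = 19*s/7 + sin(cot(s) + csc(s))^2 + C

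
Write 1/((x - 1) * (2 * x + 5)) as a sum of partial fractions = -2/(7*(2*x + 5)) + 1/(7*(x - 1))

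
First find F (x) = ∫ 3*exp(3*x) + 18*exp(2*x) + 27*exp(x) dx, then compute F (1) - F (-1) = -(exp(-1) + 3)^3 + (E + 3)^3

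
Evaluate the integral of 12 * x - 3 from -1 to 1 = -6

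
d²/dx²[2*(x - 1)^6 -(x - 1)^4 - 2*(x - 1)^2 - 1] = 60*x^4 - 240*x^3 + 348*x^2 - 216*x + 44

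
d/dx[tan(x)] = cos(x)^(-2)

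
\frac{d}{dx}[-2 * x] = -2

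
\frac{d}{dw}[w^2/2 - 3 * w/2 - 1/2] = w - 3/2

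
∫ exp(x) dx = exp(x) + C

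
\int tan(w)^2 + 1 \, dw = tan(w) + C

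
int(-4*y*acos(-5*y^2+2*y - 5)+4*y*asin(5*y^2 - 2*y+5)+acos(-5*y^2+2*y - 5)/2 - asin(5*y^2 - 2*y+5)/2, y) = -(acos(-5*y^2 + 2*y - 5) - asin(5*y^2 - 2*y + 5))*(4*y^2 - y + 2)/2 + C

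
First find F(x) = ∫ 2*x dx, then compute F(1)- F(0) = 1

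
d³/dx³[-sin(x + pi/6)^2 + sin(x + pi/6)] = 4*sin(2*x + pi/3) - cos(x + pi/6)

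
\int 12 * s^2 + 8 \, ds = 4*s^3 + 8*s + C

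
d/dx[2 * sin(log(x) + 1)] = 2*cos(log(x) + 1)/x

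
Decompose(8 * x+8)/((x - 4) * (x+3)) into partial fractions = 16/(7*(x + 3)) + 40/(7*(x - 4))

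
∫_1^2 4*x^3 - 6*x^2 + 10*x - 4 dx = 12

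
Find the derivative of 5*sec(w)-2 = 5*tan(w)*sec(w)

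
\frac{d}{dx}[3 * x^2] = 6*x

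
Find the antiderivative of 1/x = log(x/3) + C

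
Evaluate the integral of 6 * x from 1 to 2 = 9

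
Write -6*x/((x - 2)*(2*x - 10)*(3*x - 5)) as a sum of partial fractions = -9/(2*(3*x - 5)) + 2/(x - 2) - 1/(2*(x - 5))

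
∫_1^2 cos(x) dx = -sin(1) + sin(2)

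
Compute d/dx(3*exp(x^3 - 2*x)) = 9*x^2*exp(x^3 - 2*x) - 6*exp(x^3 - 2*x)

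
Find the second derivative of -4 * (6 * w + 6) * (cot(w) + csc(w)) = 24*(w - 2*w*cos(w)/sin(w)^2 - 2*w/sin(w)^2 + 1 + 2*cos(w)/sin(w) - 2*sqrt(2)*cos(w + pi/4)/sin(w)^2 - 2/sin(w)^2)/sin(w)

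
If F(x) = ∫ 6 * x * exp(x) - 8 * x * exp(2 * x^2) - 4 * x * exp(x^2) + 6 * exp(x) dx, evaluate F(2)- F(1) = -2*exp(8) - 2*exp(4) - 4*E + 14*exp(2)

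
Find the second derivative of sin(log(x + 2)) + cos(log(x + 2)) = -2*cos(log(x + 2))/(x^2 + 4*x + 4)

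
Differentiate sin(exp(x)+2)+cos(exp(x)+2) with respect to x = sqrt(2)*exp(x)*cos(exp(x) + pi/4 + 2)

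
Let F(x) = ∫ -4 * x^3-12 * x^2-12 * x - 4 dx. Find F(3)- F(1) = -240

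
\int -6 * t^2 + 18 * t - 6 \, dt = -2*t^3 + 9*t^2 - 6*t + C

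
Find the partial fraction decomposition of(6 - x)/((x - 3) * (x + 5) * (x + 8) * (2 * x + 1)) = -52/(945*(2*x + 1)) - 14/(495*(x + 8)) + 11/(216*(x + 5)) + 3/(616*(x - 3))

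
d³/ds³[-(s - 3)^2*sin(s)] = s^2*cos(s) + 6*s*sin(s) - 6*s*cos(s) - 18*sin(s) + 3*cos(s)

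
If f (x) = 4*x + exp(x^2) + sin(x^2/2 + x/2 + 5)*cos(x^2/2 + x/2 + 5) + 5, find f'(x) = 2*x*exp(x^2) + x*cos(x^2 + x + 10) + cos(x^2 + x + 10)/2 + 4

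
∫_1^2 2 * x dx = 3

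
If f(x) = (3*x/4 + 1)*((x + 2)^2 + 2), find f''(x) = 9*x/2 + 8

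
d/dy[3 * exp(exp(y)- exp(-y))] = (3*exp(exp(y) - exp(-y)) + 3*exp(2*y + exp(y) - exp(-y)))*exp(-y)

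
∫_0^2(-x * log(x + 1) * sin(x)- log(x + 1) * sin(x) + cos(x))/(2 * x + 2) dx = log(3)*cos(2)/2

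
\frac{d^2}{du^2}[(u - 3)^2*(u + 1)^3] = 20*u^3 - 36*u^2 - 36*u + 20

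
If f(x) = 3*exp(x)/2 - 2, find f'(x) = 3*exp(x)/2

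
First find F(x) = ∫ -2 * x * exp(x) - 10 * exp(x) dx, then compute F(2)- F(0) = 8 - 12*exp(2)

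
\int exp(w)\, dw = exp(w) + C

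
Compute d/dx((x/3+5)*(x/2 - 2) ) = x/3 + 11/6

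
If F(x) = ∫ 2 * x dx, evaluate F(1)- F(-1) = 0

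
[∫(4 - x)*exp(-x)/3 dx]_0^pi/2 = (-1 + pi/6)*exp(-pi/2) + 1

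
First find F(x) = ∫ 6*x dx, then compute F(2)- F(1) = 9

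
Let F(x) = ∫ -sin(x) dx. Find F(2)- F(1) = -cos(1) + cos(2)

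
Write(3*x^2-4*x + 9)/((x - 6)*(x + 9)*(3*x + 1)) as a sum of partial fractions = -48/(247*(3*x + 1)) + 48/(65*(x + 9)) + 31/(95*(x - 6))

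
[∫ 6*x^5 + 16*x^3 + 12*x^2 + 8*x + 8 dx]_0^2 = 192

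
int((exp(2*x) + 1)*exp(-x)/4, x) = sinh(x)/2 + C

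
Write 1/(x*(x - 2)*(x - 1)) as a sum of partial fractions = -1/(x - 1) + 1/(2*(x - 2)) + 1/(2*x)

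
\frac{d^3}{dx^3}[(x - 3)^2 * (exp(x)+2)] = x^2*exp(x) - 3*exp(x)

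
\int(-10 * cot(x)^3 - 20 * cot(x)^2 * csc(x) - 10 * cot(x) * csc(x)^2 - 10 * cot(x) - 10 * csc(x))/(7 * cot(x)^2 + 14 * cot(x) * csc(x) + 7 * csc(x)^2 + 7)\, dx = 5*log(2*(cos(x) + 1)/sin(x)^2)/7 + C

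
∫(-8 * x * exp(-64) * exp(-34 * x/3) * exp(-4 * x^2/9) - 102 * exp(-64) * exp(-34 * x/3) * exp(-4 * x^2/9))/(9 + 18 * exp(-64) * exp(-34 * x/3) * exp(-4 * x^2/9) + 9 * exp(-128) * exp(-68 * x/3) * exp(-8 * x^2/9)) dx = 1/(exp(4*x^2/9 + 34*x/3 + 64) + 1) + C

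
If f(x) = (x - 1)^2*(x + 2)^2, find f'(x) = 4*x^3 + 6*x^2 - 6*x - 4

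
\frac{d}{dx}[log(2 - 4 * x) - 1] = 2/(2*x - 1)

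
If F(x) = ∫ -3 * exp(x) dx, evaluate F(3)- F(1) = -3*exp(3) + 3*E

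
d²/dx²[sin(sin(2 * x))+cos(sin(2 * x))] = 4*sin(2*x)*sin(sin(2*x)) - 4*sin(2*x)*cos(sin(2*x)) - 4*sin(sin(2*x))*cos(2*x)^2 - 4*cos(2*x)^2*cos(sin(2*x))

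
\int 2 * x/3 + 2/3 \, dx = x^2/3 + 2*x/3 + C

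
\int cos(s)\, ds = sin(s) + C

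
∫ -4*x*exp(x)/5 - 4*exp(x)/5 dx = -4*x*exp(x)/5 + C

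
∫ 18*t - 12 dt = 9*t^2 - 12*t + C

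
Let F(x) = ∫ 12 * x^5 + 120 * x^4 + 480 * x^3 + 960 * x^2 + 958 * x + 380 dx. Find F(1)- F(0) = 1325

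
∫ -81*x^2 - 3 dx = -27*x^3 - 3*x + C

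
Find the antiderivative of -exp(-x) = exp(-x) + C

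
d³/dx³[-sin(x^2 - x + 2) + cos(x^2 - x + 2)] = 8*x^3*sin(x^2 - x + 2) + 8*x^3*cos(x^2 - x + 2) - 12*x^2*sin(x^2 - x + 2) - 12*x^2*cos(x^2 - x + 2) + 18*x*sin(x^2 - x + 2) - 6*x*cos(x^2 - x + 2) - 7*sin(x^2 - x + 2) + 5*cos(x^2 - x + 2)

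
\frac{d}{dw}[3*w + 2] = 3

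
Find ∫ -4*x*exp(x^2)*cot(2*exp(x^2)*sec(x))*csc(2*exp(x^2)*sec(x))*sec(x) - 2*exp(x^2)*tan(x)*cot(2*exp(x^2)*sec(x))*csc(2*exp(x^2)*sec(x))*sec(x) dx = csc(2*exp(x^2)*sec(x)) + C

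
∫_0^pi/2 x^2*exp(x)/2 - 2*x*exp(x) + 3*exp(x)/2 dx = -9/2 + (-3 + pi/2)^2*exp(pi/2)/2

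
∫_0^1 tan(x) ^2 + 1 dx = tan(1)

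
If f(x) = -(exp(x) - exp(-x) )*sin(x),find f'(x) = sqrt(2)*(-exp(2*x)*sin(x + pi/4) + cos(x + pi/4))*exp(-x)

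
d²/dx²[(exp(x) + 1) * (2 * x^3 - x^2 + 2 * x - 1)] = 2*x^3*exp(x) + 11*x^2*exp(x) + 10*x*exp(x) + 12*x + exp(x) - 2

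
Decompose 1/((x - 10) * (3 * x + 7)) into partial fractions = -3/(37*(3*x + 7)) + 1/(37*(x - 10))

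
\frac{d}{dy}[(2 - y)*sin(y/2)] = -y*cos(y/2)/2 - sin(y/2) + cos(y/2)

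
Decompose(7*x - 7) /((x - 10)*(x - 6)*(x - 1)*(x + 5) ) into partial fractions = 7/(165*(x + 5)) - 7/(44*(x - 6)) + 7/(60*(x - 10))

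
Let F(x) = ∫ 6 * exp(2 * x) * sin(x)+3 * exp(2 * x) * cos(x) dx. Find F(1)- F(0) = 3*exp(2)*sin(1)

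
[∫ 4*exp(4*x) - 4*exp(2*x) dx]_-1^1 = -2*exp(2) - exp(-4) + 2*exp(-2) + exp(4)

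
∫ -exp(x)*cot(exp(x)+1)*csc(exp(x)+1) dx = csc(exp(x) + 1) + C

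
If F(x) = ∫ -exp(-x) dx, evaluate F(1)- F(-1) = -E + exp(-1)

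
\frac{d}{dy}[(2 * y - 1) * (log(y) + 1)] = (2*y*log(y) + 4*y - 1)/y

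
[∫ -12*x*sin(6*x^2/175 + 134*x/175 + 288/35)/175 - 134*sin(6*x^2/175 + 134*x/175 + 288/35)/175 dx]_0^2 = cos(1732/175) - cos(288/35)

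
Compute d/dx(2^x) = 2^x*log(2)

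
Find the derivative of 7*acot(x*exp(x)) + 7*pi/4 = (-7*x*exp(x) - 7*exp(x))/(x^2*exp(2*x) + 1)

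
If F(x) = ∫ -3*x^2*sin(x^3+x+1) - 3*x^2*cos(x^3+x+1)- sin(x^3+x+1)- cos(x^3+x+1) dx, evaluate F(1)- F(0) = cos(3) - cos(1) - sin(3) + sin(1)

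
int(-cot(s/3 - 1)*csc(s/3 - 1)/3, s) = csc(s/3 - 1) + C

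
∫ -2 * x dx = -x^2 + C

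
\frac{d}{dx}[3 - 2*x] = -2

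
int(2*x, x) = x^2 + C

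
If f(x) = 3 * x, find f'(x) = 3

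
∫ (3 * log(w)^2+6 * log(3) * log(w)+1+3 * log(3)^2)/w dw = log(3*w)^3 + log(3*w) + C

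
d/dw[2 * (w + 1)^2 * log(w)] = (4*w^2*log(w) + 2*w^2 + 4*w*log(w) + 4*w + 2)/w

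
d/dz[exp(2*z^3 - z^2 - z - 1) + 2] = (6*z^2 - 2*z - 1)*exp(2*z^3 - z^2 - z - 1)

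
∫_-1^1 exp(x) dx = E - exp(-1)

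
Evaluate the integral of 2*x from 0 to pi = pi^2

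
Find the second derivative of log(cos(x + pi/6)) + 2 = -1/cos(x + pi/6)^2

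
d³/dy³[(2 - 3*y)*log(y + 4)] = (3*y + 40)/(y^3 + 12*y^2 + 48*y + 64)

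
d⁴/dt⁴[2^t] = 2^t*log(2)^4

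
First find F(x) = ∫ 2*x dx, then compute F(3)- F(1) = 8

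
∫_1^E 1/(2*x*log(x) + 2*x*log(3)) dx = -log(log(3))/2 + log(log(3*E))/2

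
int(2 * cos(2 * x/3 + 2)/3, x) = sin(2*x/3 + 2) + C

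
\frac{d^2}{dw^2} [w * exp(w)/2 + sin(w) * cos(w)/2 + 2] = w*exp(w)/2 + exp(w) - sin(2*w)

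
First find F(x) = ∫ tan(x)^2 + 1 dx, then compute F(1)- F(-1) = 2*tan(1)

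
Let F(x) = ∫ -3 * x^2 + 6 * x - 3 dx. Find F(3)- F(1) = -8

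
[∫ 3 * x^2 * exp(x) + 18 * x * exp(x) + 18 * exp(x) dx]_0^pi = -6 + 3*(-2 + (2 + pi)^2)*exp(pi)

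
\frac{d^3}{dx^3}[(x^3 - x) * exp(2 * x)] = 8*x^3*exp(2*x) + 36*x^2*exp(2*x) + 28*x*exp(2*x) - 6*exp(2*x)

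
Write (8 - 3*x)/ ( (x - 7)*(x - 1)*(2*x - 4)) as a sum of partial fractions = 5/(12*(x - 1)) - 1/(5*(x - 2)) - 13/(60*(x - 7))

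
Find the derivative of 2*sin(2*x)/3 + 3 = 4*cos(2*x)/3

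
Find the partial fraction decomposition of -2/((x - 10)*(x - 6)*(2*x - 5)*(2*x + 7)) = 2/(1539*(2*x + 7)) - 2/(315*(2*x - 5)) + 1/(266*(x - 6)) - 1/(810*(x - 10))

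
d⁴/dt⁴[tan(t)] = 24*tan(t)^5 + 40*tan(t)^3 + 16*tan(t)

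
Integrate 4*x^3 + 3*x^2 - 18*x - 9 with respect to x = x^4 + x^3 - 9*x^2 - 9*x + C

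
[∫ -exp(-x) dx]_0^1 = -1 + exp(-1)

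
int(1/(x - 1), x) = log(12 - 12*x) + C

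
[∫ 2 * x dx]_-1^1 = 0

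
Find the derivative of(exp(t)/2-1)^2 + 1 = exp(2*t)/2 - exp(t)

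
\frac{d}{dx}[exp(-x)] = -exp(-x)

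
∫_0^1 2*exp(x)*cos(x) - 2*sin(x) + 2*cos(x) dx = -3 + (2 + E)*(cos(1) + sin(1))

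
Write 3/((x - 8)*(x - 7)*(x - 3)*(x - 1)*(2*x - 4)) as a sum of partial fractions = 1/(56*(x - 1)) - 1/(20*(x - 2)) + 3/(80*(x - 3)) - 1/(80*(x - 7)) + 1/(140*(x - 8))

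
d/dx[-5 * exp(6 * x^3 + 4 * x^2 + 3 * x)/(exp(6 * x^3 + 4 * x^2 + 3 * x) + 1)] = (-90*x^2*exp(6*x^3 + 4*x^2 + 3*x) - 40*x*exp(6*x^3 + 4*x^2 + 3*x) - 15*exp(6*x^3 + 4*x^2 + 3*x))/(exp(6*x)*exp(8*x^2)*exp(12*x^3) + 2*exp(3*x)*exp(4*x^2)*exp(6*x^3) + 1)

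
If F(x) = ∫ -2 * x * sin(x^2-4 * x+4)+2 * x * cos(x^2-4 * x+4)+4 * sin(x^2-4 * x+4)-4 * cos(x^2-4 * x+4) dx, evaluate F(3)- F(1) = 0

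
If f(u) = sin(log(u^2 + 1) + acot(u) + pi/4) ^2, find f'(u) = (4*u*sin(log(u^2 + 1) + acot(u) + pi/4)*cos(log(u^2 + 1) + acot(u) + pi/4) - 2*sin(log(u^2 + 1) + acot(u) + pi/4)*cos(log(u^2 + 1) + acot(u) + pi/4))/(u^2 + 1)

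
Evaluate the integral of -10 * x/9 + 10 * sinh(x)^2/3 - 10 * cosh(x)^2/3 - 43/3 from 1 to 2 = -58/3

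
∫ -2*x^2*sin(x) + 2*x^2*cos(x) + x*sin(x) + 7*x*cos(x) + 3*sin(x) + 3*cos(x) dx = sqrt(2)*x*(2*x + 3)*sin(x + pi/4) + C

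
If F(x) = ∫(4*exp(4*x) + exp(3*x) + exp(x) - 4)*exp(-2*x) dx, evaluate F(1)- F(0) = -exp(-1) + E + 2*(E - exp(-1))^2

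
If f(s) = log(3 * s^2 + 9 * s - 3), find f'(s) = (2*s + 3)/(s^2 + 3*s - 1)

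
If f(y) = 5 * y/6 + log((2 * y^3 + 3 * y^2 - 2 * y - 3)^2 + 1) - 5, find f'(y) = (20*y^6 + 204*y^5 + 365*y^4 - 96*y^3 - 502*y^2 - 108*y + 122)/(24*y^6 + 72*y^5 + 6*y^4 - 144*y^3 - 84*y^2 + 72*y + 60)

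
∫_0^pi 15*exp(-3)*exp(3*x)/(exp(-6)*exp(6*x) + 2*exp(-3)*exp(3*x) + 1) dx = -5*exp(-3)/(exp(-3) + 1) + 5*exp(-3 + 3*pi)/(1 + exp(-3 + 3*pi))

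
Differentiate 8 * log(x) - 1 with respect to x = 8/x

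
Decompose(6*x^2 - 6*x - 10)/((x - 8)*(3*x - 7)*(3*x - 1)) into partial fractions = -17/(69*(3*x - 1)) - 13/(51*(3*x - 7)) + 326/(391*(x - 8))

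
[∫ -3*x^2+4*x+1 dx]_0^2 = 2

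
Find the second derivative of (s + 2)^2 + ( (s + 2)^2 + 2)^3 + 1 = 30*s^4 + 240*s^3 + 792*s^2 + 1248*s + 794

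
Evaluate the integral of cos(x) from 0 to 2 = sin(2)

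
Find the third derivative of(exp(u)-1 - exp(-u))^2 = (8*exp(4*u) - 2*exp(3*u) - 2*exp(u) - 8)*exp(-2*u)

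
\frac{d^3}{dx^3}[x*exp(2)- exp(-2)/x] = 6*exp(-2)/x^4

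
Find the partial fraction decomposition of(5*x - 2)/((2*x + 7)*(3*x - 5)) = 19/(31*(3*x - 5)) + 39/(31*(2*x + 7))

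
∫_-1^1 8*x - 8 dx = -16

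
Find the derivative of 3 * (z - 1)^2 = 6*z - 6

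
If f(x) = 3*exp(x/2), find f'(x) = 3*exp(x/2)/2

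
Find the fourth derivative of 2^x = 2^x*log(2)^4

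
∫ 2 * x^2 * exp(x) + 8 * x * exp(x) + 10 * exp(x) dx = 2*((x + 1)^2 + 2)*exp(x) + C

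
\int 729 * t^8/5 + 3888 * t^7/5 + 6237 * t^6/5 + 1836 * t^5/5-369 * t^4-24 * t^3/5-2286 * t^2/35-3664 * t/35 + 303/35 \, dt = 81*t^9/5 + 486*t^8/5 + 891*t^7/5 + 306*t^6/5 - 369*t^5/5 - 6*t^4/5 - 762*t^3/35 - 1832*t^2/35 + 303*t/35 + C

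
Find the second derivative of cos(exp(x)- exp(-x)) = (-exp(4*x)*cos(exp(x) - exp(-x)) - exp(3*x)*sin(exp(x) - exp(-x)) - 2*exp(2*x)*cos(exp(x) - exp(-x)) + exp(x)*sin(exp(x) - exp(-x)) - cos(exp(x) - exp(-x)))*exp(-2*x)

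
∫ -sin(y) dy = cos(y) + C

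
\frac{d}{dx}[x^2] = 2*x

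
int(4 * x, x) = 2*x^2 + C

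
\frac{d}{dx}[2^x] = 2^x*log(2)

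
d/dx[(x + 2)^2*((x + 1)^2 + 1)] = 4*x^3 + 18*x^2 + 28*x + 16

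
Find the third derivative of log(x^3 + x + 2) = (6*x^6 - 6*x^4 - 84*x^3 + 6*x^2 - 12*x + 26)/(x^9 + 3*x^7 + 6*x^6 + 3*x^5 + 12*x^4 + 13*x^3 + 6*x^2 + 12*x + 8)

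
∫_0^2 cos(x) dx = sin(2)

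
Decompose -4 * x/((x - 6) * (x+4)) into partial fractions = -8/(5*(x + 4)) - 12/(5*(x - 6))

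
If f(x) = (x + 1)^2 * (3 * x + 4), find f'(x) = 9*x^2 + 20*x + 11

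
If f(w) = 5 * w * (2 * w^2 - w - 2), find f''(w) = 60*w - 10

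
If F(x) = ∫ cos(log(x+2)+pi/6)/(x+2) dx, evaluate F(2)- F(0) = -sin(pi/6 + log(2)) + sin(pi/6 + log(4))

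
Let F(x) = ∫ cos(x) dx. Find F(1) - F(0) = sin(1)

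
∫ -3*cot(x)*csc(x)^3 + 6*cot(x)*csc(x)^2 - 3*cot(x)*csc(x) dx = (csc(x) - 1)^3 + C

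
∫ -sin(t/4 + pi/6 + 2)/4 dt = cos(t/4 + pi/6 + 2) + C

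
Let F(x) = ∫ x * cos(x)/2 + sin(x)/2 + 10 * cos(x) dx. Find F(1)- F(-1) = 20*sin(1)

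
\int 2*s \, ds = s^2 + C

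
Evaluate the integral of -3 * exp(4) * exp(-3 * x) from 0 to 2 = -exp(4) + exp(-2)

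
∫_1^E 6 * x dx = -3 + 3*exp(2)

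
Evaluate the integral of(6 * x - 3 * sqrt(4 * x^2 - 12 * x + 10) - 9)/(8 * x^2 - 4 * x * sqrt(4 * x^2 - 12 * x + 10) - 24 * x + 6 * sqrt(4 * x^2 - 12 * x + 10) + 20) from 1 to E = 3*log(-2*E + sqrt(1 + (3 - 2*E)^2) + 3)/4 - 3*log(1 + sqrt(2))/4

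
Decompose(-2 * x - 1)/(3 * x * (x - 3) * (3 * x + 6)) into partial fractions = 1/(30*(x + 2)) - 7/(135*(x - 3)) + 1/(54*x)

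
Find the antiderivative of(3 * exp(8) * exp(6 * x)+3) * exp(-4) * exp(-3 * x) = 2*sinh(3*x + 4) + C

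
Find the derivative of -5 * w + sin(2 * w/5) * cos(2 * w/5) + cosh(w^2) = 2*w*sinh(w^2) - 2*sin(2*w/5)^2/5 + 2*cos(2*w/5)^2/5 - 5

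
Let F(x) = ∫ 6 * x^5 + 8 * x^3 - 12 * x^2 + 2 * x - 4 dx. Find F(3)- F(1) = 784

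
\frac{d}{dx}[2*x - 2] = 2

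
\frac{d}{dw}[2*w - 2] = 2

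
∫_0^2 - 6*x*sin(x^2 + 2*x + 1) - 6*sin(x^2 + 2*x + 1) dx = 3*cos(9) - 3*cos(1)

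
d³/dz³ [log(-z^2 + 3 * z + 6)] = (4*z^3 - 18*z^2 + 126*z - 162)/(z^6 - 9*z^5 + 9*z^4 + 81*z^3 - 54*z^2 - 324*z - 216)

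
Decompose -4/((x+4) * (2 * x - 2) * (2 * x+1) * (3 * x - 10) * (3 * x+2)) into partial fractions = 9/(100*(3*x + 2)) - 9/(7084*(3*x - 10)) - 32/(483*(2*x + 1)) - 1/(3850*(x + 4)) + 2/(525*(x - 1))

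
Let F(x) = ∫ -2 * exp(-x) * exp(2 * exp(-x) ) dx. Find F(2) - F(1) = -exp(2*exp(-1)) + exp(2*exp(-2))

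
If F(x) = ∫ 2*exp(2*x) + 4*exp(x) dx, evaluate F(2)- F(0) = -9 + (2 + exp(2))^2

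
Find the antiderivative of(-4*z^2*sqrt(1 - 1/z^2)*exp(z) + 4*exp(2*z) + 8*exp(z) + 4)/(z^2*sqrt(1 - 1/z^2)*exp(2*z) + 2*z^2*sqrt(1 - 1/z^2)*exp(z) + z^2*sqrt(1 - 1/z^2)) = (-(exp(z) + 1)*(4*acsc(z) - 5 + pi) - 4*exp(z))/(exp(z) + 1) + C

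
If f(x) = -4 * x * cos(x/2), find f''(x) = x*cos(x/2) + 4*sin(x/2)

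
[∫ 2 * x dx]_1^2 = 3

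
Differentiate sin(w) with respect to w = cos(w)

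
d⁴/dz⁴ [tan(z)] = 24*tan(z)^5 + 40*tan(z)^3 + 16*tan(z)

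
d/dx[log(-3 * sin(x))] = 1/tan(x)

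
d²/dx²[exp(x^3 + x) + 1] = 9*x^4*exp(x^3 + x) + 6*x^2*exp(x^3 + x) + 6*x*exp(x^3 + x) + exp(x^3 + x)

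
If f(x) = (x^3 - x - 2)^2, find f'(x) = 6*x^5 - 8*x^3 - 12*x^2 + 2*x + 4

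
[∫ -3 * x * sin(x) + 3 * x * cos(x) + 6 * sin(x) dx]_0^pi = 6 - 3*pi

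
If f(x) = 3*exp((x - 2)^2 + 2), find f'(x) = 6*x*exp(x^2 - 4*x + 6) - 12*exp(x^2 - 4*x + 6)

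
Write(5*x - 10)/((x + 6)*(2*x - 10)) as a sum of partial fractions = 20/(11*(x + 6)) + 15/(22*(x - 5))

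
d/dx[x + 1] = 1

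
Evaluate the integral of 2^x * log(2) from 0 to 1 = 1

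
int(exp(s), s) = exp(s) + C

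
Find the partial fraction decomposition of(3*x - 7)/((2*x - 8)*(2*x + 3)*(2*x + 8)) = 23/(110*(2*x + 3)) - 19/(160*(x + 4)) + 5/(352*(x - 4))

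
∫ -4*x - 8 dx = -2*x^2 - 8*x + C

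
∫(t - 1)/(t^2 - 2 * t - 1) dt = log(-t^2 + 2*t + 1)/2 + C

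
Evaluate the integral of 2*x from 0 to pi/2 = pi^2/4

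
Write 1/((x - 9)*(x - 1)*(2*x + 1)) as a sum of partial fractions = 4/(57*(2*x + 1)) - 1/(24*(x - 1)) + 1/(152*(x - 9))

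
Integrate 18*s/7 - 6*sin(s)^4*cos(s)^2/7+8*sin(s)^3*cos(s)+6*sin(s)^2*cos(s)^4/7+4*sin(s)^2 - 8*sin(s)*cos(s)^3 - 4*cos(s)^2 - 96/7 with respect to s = 9*s^2/7 - 96*s/7 + 2*sin(s)^3*cos(s)^3/7 - 2*sin(2*s) + cos(4*s)/2 + C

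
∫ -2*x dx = -x^2 + C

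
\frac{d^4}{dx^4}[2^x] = 2^x*log(2)^4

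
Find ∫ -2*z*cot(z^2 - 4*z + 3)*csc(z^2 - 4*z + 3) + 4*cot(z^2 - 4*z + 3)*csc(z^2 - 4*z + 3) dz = csc((z - 2)^2 - 1) + C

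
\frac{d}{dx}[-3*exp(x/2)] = -3*exp(x/2)/2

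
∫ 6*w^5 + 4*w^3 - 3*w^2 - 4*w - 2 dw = w^6 + w^4 - w^3 - 2*w^2 - 2*w + C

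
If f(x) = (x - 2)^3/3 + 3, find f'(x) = x^2 - 4*x + 4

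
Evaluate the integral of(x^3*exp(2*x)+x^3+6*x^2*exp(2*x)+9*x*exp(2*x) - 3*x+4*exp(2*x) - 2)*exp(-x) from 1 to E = -8*E + 8*exp(-1) + (1 + E)^3*(-exp(-E) + exp(E))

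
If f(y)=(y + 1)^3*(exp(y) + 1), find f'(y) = y^3*exp(y) + 6*y^2*exp(y) + 3*y^2 + 9*y*exp(y) + 6*y + 4*exp(y) + 3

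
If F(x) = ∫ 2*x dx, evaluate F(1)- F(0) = 1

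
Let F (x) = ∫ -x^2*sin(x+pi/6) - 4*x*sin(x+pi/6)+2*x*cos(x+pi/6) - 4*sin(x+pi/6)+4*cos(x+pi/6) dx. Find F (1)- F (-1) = -5*sin(1) + 4*sqrt(3)*cos(1)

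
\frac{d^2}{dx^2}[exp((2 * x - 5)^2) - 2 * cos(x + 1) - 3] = 64*x^2*exp(4*x^2 - 20*x + 25) - 320*x*exp(4*x^2 - 20*x + 25) + 408*exp(4*x^2 - 20*x + 25) + 2*cos(x + 1)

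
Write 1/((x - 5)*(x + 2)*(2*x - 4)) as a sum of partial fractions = 1/(56*(x + 2)) - 1/(24*(x - 2)) + 1/(42*(x - 5))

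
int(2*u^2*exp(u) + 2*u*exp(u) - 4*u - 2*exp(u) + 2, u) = 2*u*(u - 1)*(exp(u) - 1) + C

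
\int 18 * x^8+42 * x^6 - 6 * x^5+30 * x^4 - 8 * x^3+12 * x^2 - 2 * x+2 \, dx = 2*x^9 + 6*x^7 - x^6 + 6*x^5 - 2*x^4 + 4*x^3 - x^2 + 2*x + C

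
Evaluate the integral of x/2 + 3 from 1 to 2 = 15/4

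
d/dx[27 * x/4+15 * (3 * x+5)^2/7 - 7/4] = 270*x/7 + 1989/28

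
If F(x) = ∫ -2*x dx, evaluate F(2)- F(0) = -4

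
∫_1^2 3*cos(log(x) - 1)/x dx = -3*sin(1 - log(2)) + 3*sin(1)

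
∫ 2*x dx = x^2 + C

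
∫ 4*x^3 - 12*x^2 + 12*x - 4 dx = x^4 - 4*x^3 + 6*x^2 - 4*x + C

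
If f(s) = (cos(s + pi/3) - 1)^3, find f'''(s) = -6*sin(s + pi/3)^3 + 21*sin(s + pi/3)*cos(s + pi/3)^2 + 3*sin(s + pi/3) - 12*cos(2*s + pi/6)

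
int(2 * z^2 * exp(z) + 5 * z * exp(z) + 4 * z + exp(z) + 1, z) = z*(2*z + 1)*(exp(z) + 1) + C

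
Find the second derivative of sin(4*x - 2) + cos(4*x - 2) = -16*sin(4*x - 2) - 16*cos(4*x - 2)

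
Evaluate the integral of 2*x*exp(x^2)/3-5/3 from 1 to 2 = -5/3 - E/3 + exp(4)/3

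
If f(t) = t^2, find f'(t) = 2*t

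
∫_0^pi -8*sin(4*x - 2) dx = 0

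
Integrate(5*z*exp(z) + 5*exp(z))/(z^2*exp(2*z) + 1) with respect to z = -5*acot(z*exp(z)) + C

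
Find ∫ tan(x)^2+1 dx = tan(x) + C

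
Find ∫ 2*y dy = y^2 + C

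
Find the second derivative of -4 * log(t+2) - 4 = 4/(t^2 + 4*t + 4)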